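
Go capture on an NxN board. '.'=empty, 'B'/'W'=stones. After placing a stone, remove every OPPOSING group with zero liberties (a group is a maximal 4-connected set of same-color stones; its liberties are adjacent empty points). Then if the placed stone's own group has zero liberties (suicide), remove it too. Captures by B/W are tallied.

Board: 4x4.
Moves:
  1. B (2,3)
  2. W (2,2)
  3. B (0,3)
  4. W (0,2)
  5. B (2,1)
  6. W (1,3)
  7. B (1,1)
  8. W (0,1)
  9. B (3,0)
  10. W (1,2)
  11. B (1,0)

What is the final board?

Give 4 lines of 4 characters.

Answer: .WW.
BBWW
.BWB
B...

Derivation:
Move 1: B@(2,3) -> caps B=0 W=0
Move 2: W@(2,2) -> caps B=0 W=0
Move 3: B@(0,3) -> caps B=0 W=0
Move 4: W@(0,2) -> caps B=0 W=0
Move 5: B@(2,1) -> caps B=0 W=0
Move 6: W@(1,3) -> caps B=0 W=1
Move 7: B@(1,1) -> caps B=0 W=1
Move 8: W@(0,1) -> caps B=0 W=1
Move 9: B@(3,0) -> caps B=0 W=1
Move 10: W@(1,2) -> caps B=0 W=1
Move 11: B@(1,0) -> caps B=0 W=1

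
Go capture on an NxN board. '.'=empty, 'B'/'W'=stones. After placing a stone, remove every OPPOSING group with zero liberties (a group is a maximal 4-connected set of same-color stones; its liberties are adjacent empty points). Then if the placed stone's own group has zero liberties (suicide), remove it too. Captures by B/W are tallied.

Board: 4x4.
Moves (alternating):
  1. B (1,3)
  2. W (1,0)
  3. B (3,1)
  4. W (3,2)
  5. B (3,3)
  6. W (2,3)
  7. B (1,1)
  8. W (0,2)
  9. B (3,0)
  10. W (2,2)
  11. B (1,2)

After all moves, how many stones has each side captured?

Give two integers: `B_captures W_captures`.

Answer: 0 1

Derivation:
Move 1: B@(1,3) -> caps B=0 W=0
Move 2: W@(1,0) -> caps B=0 W=0
Move 3: B@(3,1) -> caps B=0 W=0
Move 4: W@(3,2) -> caps B=0 W=0
Move 5: B@(3,3) -> caps B=0 W=0
Move 6: W@(2,3) -> caps B=0 W=1
Move 7: B@(1,1) -> caps B=0 W=1
Move 8: W@(0,2) -> caps B=0 W=1
Move 9: B@(3,0) -> caps B=0 W=1
Move 10: W@(2,2) -> caps B=0 W=1
Move 11: B@(1,2) -> caps B=0 W=1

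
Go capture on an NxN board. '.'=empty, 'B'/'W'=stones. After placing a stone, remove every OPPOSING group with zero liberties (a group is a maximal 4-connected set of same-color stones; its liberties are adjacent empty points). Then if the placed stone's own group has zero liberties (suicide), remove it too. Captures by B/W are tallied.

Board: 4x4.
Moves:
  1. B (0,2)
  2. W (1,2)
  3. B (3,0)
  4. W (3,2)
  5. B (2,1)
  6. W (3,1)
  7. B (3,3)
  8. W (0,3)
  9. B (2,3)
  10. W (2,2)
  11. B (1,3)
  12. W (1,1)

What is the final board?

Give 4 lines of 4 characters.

Move 1: B@(0,2) -> caps B=0 W=0
Move 2: W@(1,2) -> caps B=0 W=0
Move 3: B@(3,0) -> caps B=0 W=0
Move 4: W@(3,2) -> caps B=0 W=0
Move 5: B@(2,1) -> caps B=0 W=0
Move 6: W@(3,1) -> caps B=0 W=0
Move 7: B@(3,3) -> caps B=0 W=0
Move 8: W@(0,3) -> caps B=0 W=0
Move 9: B@(2,3) -> caps B=0 W=0
Move 10: W@(2,2) -> caps B=0 W=0
Move 11: B@(1,3) -> caps B=1 W=0
Move 12: W@(1,1) -> caps B=1 W=0

Answer: ..B.
.WWB
.BWB
BWWB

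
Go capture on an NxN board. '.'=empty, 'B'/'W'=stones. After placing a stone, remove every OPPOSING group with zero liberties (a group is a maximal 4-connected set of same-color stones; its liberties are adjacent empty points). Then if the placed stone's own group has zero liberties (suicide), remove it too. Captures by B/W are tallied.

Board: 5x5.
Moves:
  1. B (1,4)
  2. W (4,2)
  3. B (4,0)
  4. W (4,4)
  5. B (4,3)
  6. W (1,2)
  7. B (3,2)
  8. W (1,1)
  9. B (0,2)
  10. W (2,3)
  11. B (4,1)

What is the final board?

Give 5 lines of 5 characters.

Answer: ..B..
.WW.B
...W.
..B..
BB.BW

Derivation:
Move 1: B@(1,4) -> caps B=0 W=0
Move 2: W@(4,2) -> caps B=0 W=0
Move 3: B@(4,0) -> caps B=0 W=0
Move 4: W@(4,4) -> caps B=0 W=0
Move 5: B@(4,3) -> caps B=0 W=0
Move 6: W@(1,2) -> caps B=0 W=0
Move 7: B@(3,2) -> caps B=0 W=0
Move 8: W@(1,1) -> caps B=0 W=0
Move 9: B@(0,2) -> caps B=0 W=0
Move 10: W@(2,3) -> caps B=0 W=0
Move 11: B@(4,1) -> caps B=1 W=0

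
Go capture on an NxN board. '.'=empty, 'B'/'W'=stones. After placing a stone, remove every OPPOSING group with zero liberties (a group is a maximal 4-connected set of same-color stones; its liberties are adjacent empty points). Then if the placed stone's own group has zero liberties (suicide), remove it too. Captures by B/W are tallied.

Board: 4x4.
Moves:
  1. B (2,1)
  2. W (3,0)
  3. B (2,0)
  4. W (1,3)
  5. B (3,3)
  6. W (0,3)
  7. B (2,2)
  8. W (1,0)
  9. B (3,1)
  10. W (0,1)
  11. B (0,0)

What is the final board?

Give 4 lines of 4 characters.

Answer: .W.W
W..W
BBB.
.B.B

Derivation:
Move 1: B@(2,1) -> caps B=0 W=0
Move 2: W@(3,0) -> caps B=0 W=0
Move 3: B@(2,0) -> caps B=0 W=0
Move 4: W@(1,3) -> caps B=0 W=0
Move 5: B@(3,3) -> caps B=0 W=0
Move 6: W@(0,3) -> caps B=0 W=0
Move 7: B@(2,2) -> caps B=0 W=0
Move 8: W@(1,0) -> caps B=0 W=0
Move 9: B@(3,1) -> caps B=1 W=0
Move 10: W@(0,1) -> caps B=1 W=0
Move 11: B@(0,0) -> caps B=1 W=0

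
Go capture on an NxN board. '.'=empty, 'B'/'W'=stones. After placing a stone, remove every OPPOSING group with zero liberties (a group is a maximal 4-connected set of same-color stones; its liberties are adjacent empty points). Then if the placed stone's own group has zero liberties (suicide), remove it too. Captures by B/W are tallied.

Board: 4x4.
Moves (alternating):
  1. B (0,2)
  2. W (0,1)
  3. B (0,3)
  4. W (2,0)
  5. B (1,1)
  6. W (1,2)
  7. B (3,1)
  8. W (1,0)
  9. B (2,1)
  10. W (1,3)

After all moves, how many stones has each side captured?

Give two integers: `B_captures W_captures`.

Move 1: B@(0,2) -> caps B=0 W=0
Move 2: W@(0,1) -> caps B=0 W=0
Move 3: B@(0,3) -> caps B=0 W=0
Move 4: W@(2,0) -> caps B=0 W=0
Move 5: B@(1,1) -> caps B=0 W=0
Move 6: W@(1,2) -> caps B=0 W=0
Move 7: B@(3,1) -> caps B=0 W=0
Move 8: W@(1,0) -> caps B=0 W=0
Move 9: B@(2,1) -> caps B=0 W=0
Move 10: W@(1,3) -> caps B=0 W=2

Answer: 0 2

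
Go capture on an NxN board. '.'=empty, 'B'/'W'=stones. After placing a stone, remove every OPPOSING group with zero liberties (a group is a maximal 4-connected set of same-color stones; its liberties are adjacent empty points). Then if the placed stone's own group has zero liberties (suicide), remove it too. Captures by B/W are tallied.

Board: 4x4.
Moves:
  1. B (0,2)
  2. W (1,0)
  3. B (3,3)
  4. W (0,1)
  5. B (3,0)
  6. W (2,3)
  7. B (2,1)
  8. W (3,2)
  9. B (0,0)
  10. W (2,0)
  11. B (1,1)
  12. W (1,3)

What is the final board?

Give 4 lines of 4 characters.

Move 1: B@(0,2) -> caps B=0 W=0
Move 2: W@(1,0) -> caps B=0 W=0
Move 3: B@(3,3) -> caps B=0 W=0
Move 4: W@(0,1) -> caps B=0 W=0
Move 5: B@(3,0) -> caps B=0 W=0
Move 6: W@(2,3) -> caps B=0 W=0
Move 7: B@(2,1) -> caps B=0 W=0
Move 8: W@(3,2) -> caps B=0 W=1
Move 9: B@(0,0) -> caps B=0 W=1
Move 10: W@(2,0) -> caps B=0 W=1
Move 11: B@(1,1) -> caps B=0 W=1
Move 12: W@(1,3) -> caps B=0 W=1

Answer: .WB.
WB.W
WB.W
B.W.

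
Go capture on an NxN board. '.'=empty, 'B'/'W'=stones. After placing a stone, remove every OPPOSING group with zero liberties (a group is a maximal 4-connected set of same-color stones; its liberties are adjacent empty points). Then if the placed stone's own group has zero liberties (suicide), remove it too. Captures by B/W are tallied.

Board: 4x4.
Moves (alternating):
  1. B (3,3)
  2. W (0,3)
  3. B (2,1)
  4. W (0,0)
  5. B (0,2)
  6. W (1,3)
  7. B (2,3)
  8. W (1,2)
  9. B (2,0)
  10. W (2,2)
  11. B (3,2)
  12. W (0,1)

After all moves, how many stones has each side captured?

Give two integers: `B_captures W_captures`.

Answer: 0 1

Derivation:
Move 1: B@(3,3) -> caps B=0 W=0
Move 2: W@(0,3) -> caps B=0 W=0
Move 3: B@(2,1) -> caps B=0 W=0
Move 4: W@(0,0) -> caps B=0 W=0
Move 5: B@(0,2) -> caps B=0 W=0
Move 6: W@(1,3) -> caps B=0 W=0
Move 7: B@(2,3) -> caps B=0 W=0
Move 8: W@(1,2) -> caps B=0 W=0
Move 9: B@(2,0) -> caps B=0 W=0
Move 10: W@(2,2) -> caps B=0 W=0
Move 11: B@(3,2) -> caps B=0 W=0
Move 12: W@(0,1) -> caps B=0 W=1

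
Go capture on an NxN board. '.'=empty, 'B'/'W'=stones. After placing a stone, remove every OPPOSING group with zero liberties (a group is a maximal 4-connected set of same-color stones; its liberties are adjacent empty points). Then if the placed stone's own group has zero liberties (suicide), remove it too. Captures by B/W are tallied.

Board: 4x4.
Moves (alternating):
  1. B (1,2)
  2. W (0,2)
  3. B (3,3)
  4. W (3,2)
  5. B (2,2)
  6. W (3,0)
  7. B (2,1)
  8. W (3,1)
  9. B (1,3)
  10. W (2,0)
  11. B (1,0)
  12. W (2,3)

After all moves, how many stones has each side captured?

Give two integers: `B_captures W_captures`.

Move 1: B@(1,2) -> caps B=0 W=0
Move 2: W@(0,2) -> caps B=0 W=0
Move 3: B@(3,3) -> caps B=0 W=0
Move 4: W@(3,2) -> caps B=0 W=0
Move 5: B@(2,2) -> caps B=0 W=0
Move 6: W@(3,0) -> caps B=0 W=0
Move 7: B@(2,1) -> caps B=0 W=0
Move 8: W@(3,1) -> caps B=0 W=0
Move 9: B@(1,3) -> caps B=0 W=0
Move 10: W@(2,0) -> caps B=0 W=0
Move 11: B@(1,0) -> caps B=4 W=0
Move 12: W@(2,3) -> caps B=4 W=0

Answer: 4 0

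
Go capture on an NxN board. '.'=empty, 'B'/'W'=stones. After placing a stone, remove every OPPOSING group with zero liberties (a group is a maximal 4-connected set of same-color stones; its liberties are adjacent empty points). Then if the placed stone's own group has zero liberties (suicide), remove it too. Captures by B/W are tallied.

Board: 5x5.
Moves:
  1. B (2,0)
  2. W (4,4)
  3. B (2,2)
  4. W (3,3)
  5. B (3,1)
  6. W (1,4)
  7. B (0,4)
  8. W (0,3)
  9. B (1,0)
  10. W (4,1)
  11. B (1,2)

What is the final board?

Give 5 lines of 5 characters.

Move 1: B@(2,0) -> caps B=0 W=0
Move 2: W@(4,4) -> caps B=0 W=0
Move 3: B@(2,2) -> caps B=0 W=0
Move 4: W@(3,3) -> caps B=0 W=0
Move 5: B@(3,1) -> caps B=0 W=0
Move 6: W@(1,4) -> caps B=0 W=0
Move 7: B@(0,4) -> caps B=0 W=0
Move 8: W@(0,3) -> caps B=0 W=1
Move 9: B@(1,0) -> caps B=0 W=1
Move 10: W@(4,1) -> caps B=0 W=1
Move 11: B@(1,2) -> caps B=0 W=1

Answer: ...W.
B.B.W
B.B..
.B.W.
.W..W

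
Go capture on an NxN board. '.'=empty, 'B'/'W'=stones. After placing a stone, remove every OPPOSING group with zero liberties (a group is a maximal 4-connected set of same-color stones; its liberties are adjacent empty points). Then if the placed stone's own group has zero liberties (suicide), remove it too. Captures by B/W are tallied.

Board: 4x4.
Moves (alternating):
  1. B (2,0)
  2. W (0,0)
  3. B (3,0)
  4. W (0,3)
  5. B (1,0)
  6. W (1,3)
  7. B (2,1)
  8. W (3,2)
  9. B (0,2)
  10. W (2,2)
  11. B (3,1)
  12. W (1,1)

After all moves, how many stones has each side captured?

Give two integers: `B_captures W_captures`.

Answer: 0 5

Derivation:
Move 1: B@(2,0) -> caps B=0 W=0
Move 2: W@(0,0) -> caps B=0 W=0
Move 3: B@(3,0) -> caps B=0 W=0
Move 4: W@(0,3) -> caps B=0 W=0
Move 5: B@(1,0) -> caps B=0 W=0
Move 6: W@(1,3) -> caps B=0 W=0
Move 7: B@(2,1) -> caps B=0 W=0
Move 8: W@(3,2) -> caps B=0 W=0
Move 9: B@(0,2) -> caps B=0 W=0
Move 10: W@(2,2) -> caps B=0 W=0
Move 11: B@(3,1) -> caps B=0 W=0
Move 12: W@(1,1) -> caps B=0 W=5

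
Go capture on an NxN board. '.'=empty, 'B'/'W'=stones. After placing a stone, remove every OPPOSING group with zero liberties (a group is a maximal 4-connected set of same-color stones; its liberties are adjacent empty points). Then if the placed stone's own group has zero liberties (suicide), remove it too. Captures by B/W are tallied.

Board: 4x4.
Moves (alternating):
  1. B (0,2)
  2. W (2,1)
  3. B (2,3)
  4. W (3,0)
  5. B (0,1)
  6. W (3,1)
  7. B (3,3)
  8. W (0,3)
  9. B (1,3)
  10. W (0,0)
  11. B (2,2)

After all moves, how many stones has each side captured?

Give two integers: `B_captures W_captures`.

Answer: 1 0

Derivation:
Move 1: B@(0,2) -> caps B=0 W=0
Move 2: W@(2,1) -> caps B=0 W=0
Move 3: B@(2,3) -> caps B=0 W=0
Move 4: W@(3,0) -> caps B=0 W=0
Move 5: B@(0,1) -> caps B=0 W=0
Move 6: W@(3,1) -> caps B=0 W=0
Move 7: B@(3,3) -> caps B=0 W=0
Move 8: W@(0,3) -> caps B=0 W=0
Move 9: B@(1,3) -> caps B=1 W=0
Move 10: W@(0,0) -> caps B=1 W=0
Move 11: B@(2,2) -> caps B=1 W=0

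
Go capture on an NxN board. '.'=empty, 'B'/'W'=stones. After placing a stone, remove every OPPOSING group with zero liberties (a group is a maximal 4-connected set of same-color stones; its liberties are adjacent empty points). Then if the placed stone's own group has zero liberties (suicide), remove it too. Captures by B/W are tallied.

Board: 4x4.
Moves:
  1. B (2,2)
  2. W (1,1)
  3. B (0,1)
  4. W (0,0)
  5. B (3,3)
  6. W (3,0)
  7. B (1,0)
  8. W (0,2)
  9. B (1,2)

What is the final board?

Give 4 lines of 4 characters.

Move 1: B@(2,2) -> caps B=0 W=0
Move 2: W@(1,1) -> caps B=0 W=0
Move 3: B@(0,1) -> caps B=0 W=0
Move 4: W@(0,0) -> caps B=0 W=0
Move 5: B@(3,3) -> caps B=0 W=0
Move 6: W@(3,0) -> caps B=0 W=0
Move 7: B@(1,0) -> caps B=1 W=0
Move 8: W@(0,2) -> caps B=1 W=0
Move 9: B@(1,2) -> caps B=1 W=0

Answer: .BW.
BWB.
..B.
W..B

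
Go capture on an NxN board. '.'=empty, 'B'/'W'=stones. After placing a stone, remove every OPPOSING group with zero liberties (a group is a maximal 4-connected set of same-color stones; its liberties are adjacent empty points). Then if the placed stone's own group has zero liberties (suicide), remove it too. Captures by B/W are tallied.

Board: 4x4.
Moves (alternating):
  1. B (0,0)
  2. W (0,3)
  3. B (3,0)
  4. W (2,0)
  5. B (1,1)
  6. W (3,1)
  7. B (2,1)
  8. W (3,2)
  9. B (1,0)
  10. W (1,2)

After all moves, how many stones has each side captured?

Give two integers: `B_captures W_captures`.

Move 1: B@(0,0) -> caps B=0 W=0
Move 2: W@(0,3) -> caps B=0 W=0
Move 3: B@(3,0) -> caps B=0 W=0
Move 4: W@(2,0) -> caps B=0 W=0
Move 5: B@(1,1) -> caps B=0 W=0
Move 6: W@(3,1) -> caps B=0 W=1
Move 7: B@(2,1) -> caps B=0 W=1
Move 8: W@(3,2) -> caps B=0 W=1
Move 9: B@(1,0) -> caps B=0 W=1
Move 10: W@(1,2) -> caps B=0 W=1

Answer: 0 1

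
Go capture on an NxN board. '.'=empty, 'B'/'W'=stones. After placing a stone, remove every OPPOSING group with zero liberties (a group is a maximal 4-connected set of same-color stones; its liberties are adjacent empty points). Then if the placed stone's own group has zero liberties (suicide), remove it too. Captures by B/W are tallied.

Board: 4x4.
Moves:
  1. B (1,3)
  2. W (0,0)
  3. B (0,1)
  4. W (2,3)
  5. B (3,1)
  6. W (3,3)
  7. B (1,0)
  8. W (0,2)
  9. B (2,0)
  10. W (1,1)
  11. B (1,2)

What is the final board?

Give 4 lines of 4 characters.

Move 1: B@(1,3) -> caps B=0 W=0
Move 2: W@(0,0) -> caps B=0 W=0
Move 3: B@(0,1) -> caps B=0 W=0
Move 4: W@(2,3) -> caps B=0 W=0
Move 5: B@(3,1) -> caps B=0 W=0
Move 6: W@(3,3) -> caps B=0 W=0
Move 7: B@(1,0) -> caps B=1 W=0
Move 8: W@(0,2) -> caps B=1 W=0
Move 9: B@(2,0) -> caps B=1 W=0
Move 10: W@(1,1) -> caps B=1 W=0
Move 11: B@(1,2) -> caps B=1 W=0

Answer: .BW.
BWBB
B..W
.B.W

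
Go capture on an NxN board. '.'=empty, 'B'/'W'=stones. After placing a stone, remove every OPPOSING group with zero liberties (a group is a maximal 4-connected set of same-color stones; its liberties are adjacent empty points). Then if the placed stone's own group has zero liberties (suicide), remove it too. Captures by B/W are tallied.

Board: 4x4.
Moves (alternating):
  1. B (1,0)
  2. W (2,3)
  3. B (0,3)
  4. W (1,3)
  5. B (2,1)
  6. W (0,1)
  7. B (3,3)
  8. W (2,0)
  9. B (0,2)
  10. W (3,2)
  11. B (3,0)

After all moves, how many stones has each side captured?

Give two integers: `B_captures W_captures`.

Move 1: B@(1,0) -> caps B=0 W=0
Move 2: W@(2,3) -> caps B=0 W=0
Move 3: B@(0,3) -> caps B=0 W=0
Move 4: W@(1,3) -> caps B=0 W=0
Move 5: B@(2,1) -> caps B=0 W=0
Move 6: W@(0,1) -> caps B=0 W=0
Move 7: B@(3,3) -> caps B=0 W=0
Move 8: W@(2,0) -> caps B=0 W=0
Move 9: B@(0,2) -> caps B=0 W=0
Move 10: W@(3,2) -> caps B=0 W=1
Move 11: B@(3,0) -> caps B=1 W=1

Answer: 1 1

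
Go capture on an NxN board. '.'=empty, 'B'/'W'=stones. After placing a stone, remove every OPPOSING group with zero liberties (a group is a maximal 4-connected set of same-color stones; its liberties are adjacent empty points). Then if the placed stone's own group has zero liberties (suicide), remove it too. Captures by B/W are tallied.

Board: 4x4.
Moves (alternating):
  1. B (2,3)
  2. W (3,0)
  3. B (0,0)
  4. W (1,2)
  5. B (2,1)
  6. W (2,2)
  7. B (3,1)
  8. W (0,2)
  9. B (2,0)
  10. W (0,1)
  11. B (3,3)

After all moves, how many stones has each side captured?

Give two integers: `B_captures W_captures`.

Move 1: B@(2,3) -> caps B=0 W=0
Move 2: W@(3,0) -> caps B=0 W=0
Move 3: B@(0,0) -> caps B=0 W=0
Move 4: W@(1,2) -> caps B=0 W=0
Move 5: B@(2,1) -> caps B=0 W=0
Move 6: W@(2,2) -> caps B=0 W=0
Move 7: B@(3,1) -> caps B=0 W=0
Move 8: W@(0,2) -> caps B=0 W=0
Move 9: B@(2,0) -> caps B=1 W=0
Move 10: W@(0,1) -> caps B=1 W=0
Move 11: B@(3,3) -> caps B=1 W=0

Answer: 1 0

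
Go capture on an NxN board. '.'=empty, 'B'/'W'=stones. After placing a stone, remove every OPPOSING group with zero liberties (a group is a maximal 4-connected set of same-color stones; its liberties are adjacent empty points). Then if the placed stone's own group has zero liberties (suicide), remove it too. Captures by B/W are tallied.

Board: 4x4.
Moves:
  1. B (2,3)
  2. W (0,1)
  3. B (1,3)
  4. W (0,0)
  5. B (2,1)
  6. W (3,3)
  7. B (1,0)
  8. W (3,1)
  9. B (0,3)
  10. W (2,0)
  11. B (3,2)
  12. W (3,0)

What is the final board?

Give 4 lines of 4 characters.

Answer: WW.B
B..B
.B.B
..B.

Derivation:
Move 1: B@(2,3) -> caps B=0 W=0
Move 2: W@(0,1) -> caps B=0 W=0
Move 3: B@(1,3) -> caps B=0 W=0
Move 4: W@(0,0) -> caps B=0 W=0
Move 5: B@(2,1) -> caps B=0 W=0
Move 6: W@(3,3) -> caps B=0 W=0
Move 7: B@(1,0) -> caps B=0 W=0
Move 8: W@(3,1) -> caps B=0 W=0
Move 9: B@(0,3) -> caps B=0 W=0
Move 10: W@(2,0) -> caps B=0 W=0
Move 11: B@(3,2) -> caps B=1 W=0
Move 12: W@(3,0) -> caps B=1 W=0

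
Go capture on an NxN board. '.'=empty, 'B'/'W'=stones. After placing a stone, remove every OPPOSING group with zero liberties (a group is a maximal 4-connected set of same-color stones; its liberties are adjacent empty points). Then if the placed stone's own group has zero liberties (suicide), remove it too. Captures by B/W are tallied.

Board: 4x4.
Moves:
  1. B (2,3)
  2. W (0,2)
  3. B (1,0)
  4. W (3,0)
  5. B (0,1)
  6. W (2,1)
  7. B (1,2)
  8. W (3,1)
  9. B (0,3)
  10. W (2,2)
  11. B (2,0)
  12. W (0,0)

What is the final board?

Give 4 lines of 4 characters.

Move 1: B@(2,3) -> caps B=0 W=0
Move 2: W@(0,2) -> caps B=0 W=0
Move 3: B@(1,0) -> caps B=0 W=0
Move 4: W@(3,0) -> caps B=0 W=0
Move 5: B@(0,1) -> caps B=0 W=0
Move 6: W@(2,1) -> caps B=0 W=0
Move 7: B@(1,2) -> caps B=0 W=0
Move 8: W@(3,1) -> caps B=0 W=0
Move 9: B@(0,3) -> caps B=1 W=0
Move 10: W@(2,2) -> caps B=1 W=0
Move 11: B@(2,0) -> caps B=1 W=0
Move 12: W@(0,0) -> caps B=1 W=0

Answer: .B.B
B.B.
BWWB
WW..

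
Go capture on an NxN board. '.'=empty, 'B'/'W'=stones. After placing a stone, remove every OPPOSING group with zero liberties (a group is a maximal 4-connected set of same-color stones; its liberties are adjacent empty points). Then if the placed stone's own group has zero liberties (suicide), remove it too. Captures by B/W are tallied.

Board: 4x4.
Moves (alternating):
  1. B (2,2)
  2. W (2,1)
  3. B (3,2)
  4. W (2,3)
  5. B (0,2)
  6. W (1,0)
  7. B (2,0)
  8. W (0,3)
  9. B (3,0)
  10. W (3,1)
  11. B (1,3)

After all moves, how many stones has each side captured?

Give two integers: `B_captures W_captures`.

Answer: 1 2

Derivation:
Move 1: B@(2,2) -> caps B=0 W=0
Move 2: W@(2,1) -> caps B=0 W=0
Move 3: B@(3,2) -> caps B=0 W=0
Move 4: W@(2,3) -> caps B=0 W=0
Move 5: B@(0,2) -> caps B=0 W=0
Move 6: W@(1,0) -> caps B=0 W=0
Move 7: B@(2,0) -> caps B=0 W=0
Move 8: W@(0,3) -> caps B=0 W=0
Move 9: B@(3,0) -> caps B=0 W=0
Move 10: W@(3,1) -> caps B=0 W=2
Move 11: B@(1,3) -> caps B=1 W=2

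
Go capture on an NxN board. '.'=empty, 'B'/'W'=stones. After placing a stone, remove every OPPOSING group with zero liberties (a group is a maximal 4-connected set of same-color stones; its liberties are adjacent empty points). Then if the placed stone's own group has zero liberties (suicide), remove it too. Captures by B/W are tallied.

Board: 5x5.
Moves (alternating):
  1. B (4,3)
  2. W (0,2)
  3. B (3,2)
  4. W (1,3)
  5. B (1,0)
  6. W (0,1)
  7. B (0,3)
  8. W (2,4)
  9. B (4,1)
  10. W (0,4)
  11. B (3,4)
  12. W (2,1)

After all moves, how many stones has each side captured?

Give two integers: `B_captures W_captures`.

Answer: 0 1

Derivation:
Move 1: B@(4,3) -> caps B=0 W=0
Move 2: W@(0,2) -> caps B=0 W=0
Move 3: B@(3,2) -> caps B=0 W=0
Move 4: W@(1,3) -> caps B=0 W=0
Move 5: B@(1,0) -> caps B=0 W=0
Move 6: W@(0,1) -> caps B=0 W=0
Move 7: B@(0,3) -> caps B=0 W=0
Move 8: W@(2,4) -> caps B=0 W=0
Move 9: B@(4,1) -> caps B=0 W=0
Move 10: W@(0,4) -> caps B=0 W=1
Move 11: B@(3,4) -> caps B=0 W=1
Move 12: W@(2,1) -> caps B=0 W=1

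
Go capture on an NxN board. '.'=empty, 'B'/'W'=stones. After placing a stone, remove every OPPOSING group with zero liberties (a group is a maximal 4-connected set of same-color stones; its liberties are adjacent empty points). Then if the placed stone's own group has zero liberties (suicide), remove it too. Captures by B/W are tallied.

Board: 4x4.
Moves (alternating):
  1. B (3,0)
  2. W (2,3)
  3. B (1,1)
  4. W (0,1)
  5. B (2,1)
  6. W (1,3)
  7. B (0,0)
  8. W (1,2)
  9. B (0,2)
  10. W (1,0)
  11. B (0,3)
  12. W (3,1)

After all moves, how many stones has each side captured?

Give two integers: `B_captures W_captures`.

Answer: 1 0

Derivation:
Move 1: B@(3,0) -> caps B=0 W=0
Move 2: W@(2,3) -> caps B=0 W=0
Move 3: B@(1,1) -> caps B=0 W=0
Move 4: W@(0,1) -> caps B=0 W=0
Move 5: B@(2,1) -> caps B=0 W=0
Move 6: W@(1,3) -> caps B=0 W=0
Move 7: B@(0,0) -> caps B=0 W=0
Move 8: W@(1,2) -> caps B=0 W=0
Move 9: B@(0,2) -> caps B=1 W=0
Move 10: W@(1,0) -> caps B=1 W=0
Move 11: B@(0,3) -> caps B=1 W=0
Move 12: W@(3,1) -> caps B=1 W=0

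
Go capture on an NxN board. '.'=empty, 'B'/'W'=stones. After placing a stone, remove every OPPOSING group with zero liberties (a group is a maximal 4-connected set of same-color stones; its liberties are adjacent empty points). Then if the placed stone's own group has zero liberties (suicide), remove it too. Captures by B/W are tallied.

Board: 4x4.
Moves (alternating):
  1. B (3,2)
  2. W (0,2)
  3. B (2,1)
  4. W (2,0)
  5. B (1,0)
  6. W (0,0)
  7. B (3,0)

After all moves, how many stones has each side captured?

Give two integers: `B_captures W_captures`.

Move 1: B@(3,2) -> caps B=0 W=0
Move 2: W@(0,2) -> caps B=0 W=0
Move 3: B@(2,1) -> caps B=0 W=0
Move 4: W@(2,0) -> caps B=0 W=0
Move 5: B@(1,0) -> caps B=0 W=0
Move 6: W@(0,0) -> caps B=0 W=0
Move 7: B@(3,0) -> caps B=1 W=0

Answer: 1 0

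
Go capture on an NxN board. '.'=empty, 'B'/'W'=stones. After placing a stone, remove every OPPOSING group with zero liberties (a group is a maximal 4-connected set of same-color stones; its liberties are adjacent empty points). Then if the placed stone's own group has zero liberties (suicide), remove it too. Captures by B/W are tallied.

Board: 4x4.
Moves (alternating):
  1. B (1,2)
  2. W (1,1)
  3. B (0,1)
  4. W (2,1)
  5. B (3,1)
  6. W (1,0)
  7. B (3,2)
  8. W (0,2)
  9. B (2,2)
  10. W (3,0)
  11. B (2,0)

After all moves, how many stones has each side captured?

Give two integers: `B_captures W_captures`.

Move 1: B@(1,2) -> caps B=0 W=0
Move 2: W@(1,1) -> caps B=0 W=0
Move 3: B@(0,1) -> caps B=0 W=0
Move 4: W@(2,1) -> caps B=0 W=0
Move 5: B@(3,1) -> caps B=0 W=0
Move 6: W@(1,0) -> caps B=0 W=0
Move 7: B@(3,2) -> caps B=0 W=0
Move 8: W@(0,2) -> caps B=0 W=0
Move 9: B@(2,2) -> caps B=0 W=0
Move 10: W@(3,0) -> caps B=0 W=0
Move 11: B@(2,0) -> caps B=1 W=0

Answer: 1 0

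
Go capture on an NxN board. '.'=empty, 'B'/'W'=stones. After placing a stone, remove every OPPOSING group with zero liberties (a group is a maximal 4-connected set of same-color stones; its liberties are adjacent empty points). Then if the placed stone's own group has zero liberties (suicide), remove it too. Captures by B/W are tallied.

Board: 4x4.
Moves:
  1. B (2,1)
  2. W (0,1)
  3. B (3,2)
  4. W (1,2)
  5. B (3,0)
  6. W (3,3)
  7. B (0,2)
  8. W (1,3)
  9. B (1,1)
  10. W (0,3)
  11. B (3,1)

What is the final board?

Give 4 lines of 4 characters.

Answer: .W.W
.BWW
.B..
BBBW

Derivation:
Move 1: B@(2,1) -> caps B=0 W=0
Move 2: W@(0,1) -> caps B=0 W=0
Move 3: B@(3,2) -> caps B=0 W=0
Move 4: W@(1,2) -> caps B=0 W=0
Move 5: B@(3,0) -> caps B=0 W=0
Move 6: W@(3,3) -> caps B=0 W=0
Move 7: B@(0,2) -> caps B=0 W=0
Move 8: W@(1,3) -> caps B=0 W=0
Move 9: B@(1,1) -> caps B=0 W=0
Move 10: W@(0,3) -> caps B=0 W=1
Move 11: B@(3,1) -> caps B=0 W=1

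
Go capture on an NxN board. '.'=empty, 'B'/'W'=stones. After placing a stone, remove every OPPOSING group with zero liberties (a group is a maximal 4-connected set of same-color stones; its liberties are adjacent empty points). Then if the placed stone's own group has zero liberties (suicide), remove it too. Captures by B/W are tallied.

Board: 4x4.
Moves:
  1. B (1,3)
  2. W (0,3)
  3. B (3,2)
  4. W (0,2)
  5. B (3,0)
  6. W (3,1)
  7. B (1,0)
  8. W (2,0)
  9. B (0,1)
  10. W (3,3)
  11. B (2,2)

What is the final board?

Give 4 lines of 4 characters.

Answer: .BWW
B..B
W.B.
.WBW

Derivation:
Move 1: B@(1,3) -> caps B=0 W=0
Move 2: W@(0,3) -> caps B=0 W=0
Move 3: B@(3,2) -> caps B=0 W=0
Move 4: W@(0,2) -> caps B=0 W=0
Move 5: B@(3,0) -> caps B=0 W=0
Move 6: W@(3,1) -> caps B=0 W=0
Move 7: B@(1,0) -> caps B=0 W=0
Move 8: W@(2,0) -> caps B=0 W=1
Move 9: B@(0,1) -> caps B=0 W=1
Move 10: W@(3,3) -> caps B=0 W=1
Move 11: B@(2,2) -> caps B=0 W=1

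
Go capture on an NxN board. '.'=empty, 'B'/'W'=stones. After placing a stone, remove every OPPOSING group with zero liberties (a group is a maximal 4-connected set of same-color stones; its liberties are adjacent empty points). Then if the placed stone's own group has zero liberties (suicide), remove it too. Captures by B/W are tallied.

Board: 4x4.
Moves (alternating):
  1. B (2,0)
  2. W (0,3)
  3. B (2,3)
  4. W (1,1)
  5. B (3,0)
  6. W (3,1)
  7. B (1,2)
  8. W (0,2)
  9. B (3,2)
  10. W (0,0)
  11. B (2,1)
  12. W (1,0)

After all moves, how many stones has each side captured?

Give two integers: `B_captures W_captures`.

Answer: 1 0

Derivation:
Move 1: B@(2,0) -> caps B=0 W=0
Move 2: W@(0,3) -> caps B=0 W=0
Move 3: B@(2,3) -> caps B=0 W=0
Move 4: W@(1,1) -> caps B=0 W=0
Move 5: B@(3,0) -> caps B=0 W=0
Move 6: W@(3,1) -> caps B=0 W=0
Move 7: B@(1,2) -> caps B=0 W=0
Move 8: W@(0,2) -> caps B=0 W=0
Move 9: B@(3,2) -> caps B=0 W=0
Move 10: W@(0,0) -> caps B=0 W=0
Move 11: B@(2,1) -> caps B=1 W=0
Move 12: W@(1,0) -> caps B=1 W=0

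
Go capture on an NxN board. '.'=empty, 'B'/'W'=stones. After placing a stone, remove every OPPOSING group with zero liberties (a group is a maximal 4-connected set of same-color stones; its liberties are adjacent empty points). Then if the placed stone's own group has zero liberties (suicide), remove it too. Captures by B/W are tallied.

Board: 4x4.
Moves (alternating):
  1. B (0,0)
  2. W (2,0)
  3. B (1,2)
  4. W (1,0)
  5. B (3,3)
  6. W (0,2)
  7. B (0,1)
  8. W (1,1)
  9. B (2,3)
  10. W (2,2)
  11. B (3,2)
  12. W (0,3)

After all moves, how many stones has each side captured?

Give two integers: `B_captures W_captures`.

Move 1: B@(0,0) -> caps B=0 W=0
Move 2: W@(2,0) -> caps B=0 W=0
Move 3: B@(1,2) -> caps B=0 W=0
Move 4: W@(1,0) -> caps B=0 W=0
Move 5: B@(3,3) -> caps B=0 W=0
Move 6: W@(0,2) -> caps B=0 W=0
Move 7: B@(0,1) -> caps B=0 W=0
Move 8: W@(1,1) -> caps B=0 W=2
Move 9: B@(2,3) -> caps B=0 W=2
Move 10: W@(2,2) -> caps B=0 W=2
Move 11: B@(3,2) -> caps B=0 W=2
Move 12: W@(0,3) -> caps B=0 W=2

Answer: 0 2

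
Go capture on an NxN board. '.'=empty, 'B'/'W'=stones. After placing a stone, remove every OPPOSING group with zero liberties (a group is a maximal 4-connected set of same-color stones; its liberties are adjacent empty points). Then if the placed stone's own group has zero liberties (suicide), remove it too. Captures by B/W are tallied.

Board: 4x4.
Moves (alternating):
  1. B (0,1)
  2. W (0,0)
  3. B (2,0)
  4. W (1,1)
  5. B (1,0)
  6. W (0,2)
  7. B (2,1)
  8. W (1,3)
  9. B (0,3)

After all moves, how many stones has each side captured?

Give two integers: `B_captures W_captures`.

Answer: 1 0

Derivation:
Move 1: B@(0,1) -> caps B=0 W=0
Move 2: W@(0,0) -> caps B=0 W=0
Move 3: B@(2,0) -> caps B=0 W=0
Move 4: W@(1,1) -> caps B=0 W=0
Move 5: B@(1,0) -> caps B=1 W=0
Move 6: W@(0,2) -> caps B=1 W=0
Move 7: B@(2,1) -> caps B=1 W=0
Move 8: W@(1,3) -> caps B=1 W=0
Move 9: B@(0,3) -> caps B=1 W=0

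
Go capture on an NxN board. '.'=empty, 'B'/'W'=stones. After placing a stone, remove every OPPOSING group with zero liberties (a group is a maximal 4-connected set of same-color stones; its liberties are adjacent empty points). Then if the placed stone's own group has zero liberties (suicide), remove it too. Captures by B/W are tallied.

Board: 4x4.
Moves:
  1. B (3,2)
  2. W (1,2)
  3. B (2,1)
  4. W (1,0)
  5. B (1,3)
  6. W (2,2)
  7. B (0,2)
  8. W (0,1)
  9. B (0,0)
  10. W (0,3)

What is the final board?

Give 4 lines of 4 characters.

Move 1: B@(3,2) -> caps B=0 W=0
Move 2: W@(1,2) -> caps B=0 W=0
Move 3: B@(2,1) -> caps B=0 W=0
Move 4: W@(1,0) -> caps B=0 W=0
Move 5: B@(1,3) -> caps B=0 W=0
Move 6: W@(2,2) -> caps B=0 W=0
Move 7: B@(0,2) -> caps B=0 W=0
Move 8: W@(0,1) -> caps B=0 W=0
Move 9: B@(0,0) -> caps B=0 W=0
Move 10: W@(0,3) -> caps B=0 W=1

Answer: .W.W
W.WB
.BW.
..B.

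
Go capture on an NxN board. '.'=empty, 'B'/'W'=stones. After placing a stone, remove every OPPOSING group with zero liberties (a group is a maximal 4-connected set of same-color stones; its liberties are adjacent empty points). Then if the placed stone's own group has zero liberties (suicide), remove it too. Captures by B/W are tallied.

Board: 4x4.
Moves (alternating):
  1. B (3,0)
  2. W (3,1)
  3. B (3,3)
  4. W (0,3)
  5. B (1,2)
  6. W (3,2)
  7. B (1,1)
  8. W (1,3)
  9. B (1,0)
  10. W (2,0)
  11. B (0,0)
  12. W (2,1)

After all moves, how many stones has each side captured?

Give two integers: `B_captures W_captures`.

Move 1: B@(3,0) -> caps B=0 W=0
Move 2: W@(3,1) -> caps B=0 W=0
Move 3: B@(3,3) -> caps B=0 W=0
Move 4: W@(0,3) -> caps B=0 W=0
Move 5: B@(1,2) -> caps B=0 W=0
Move 6: W@(3,2) -> caps B=0 W=0
Move 7: B@(1,1) -> caps B=0 W=0
Move 8: W@(1,3) -> caps B=0 W=0
Move 9: B@(1,0) -> caps B=0 W=0
Move 10: W@(2,0) -> caps B=0 W=1
Move 11: B@(0,0) -> caps B=0 W=1
Move 12: W@(2,1) -> caps B=0 W=1

Answer: 0 1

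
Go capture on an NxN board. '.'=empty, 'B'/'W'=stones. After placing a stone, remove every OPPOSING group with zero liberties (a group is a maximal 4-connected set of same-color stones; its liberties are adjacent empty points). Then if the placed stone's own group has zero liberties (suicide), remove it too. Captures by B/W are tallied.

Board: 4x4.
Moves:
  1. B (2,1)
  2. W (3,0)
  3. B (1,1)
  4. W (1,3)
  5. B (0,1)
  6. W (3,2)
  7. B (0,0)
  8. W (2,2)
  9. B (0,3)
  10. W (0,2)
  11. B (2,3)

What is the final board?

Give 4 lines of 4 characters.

Answer: BBW.
.B.W
.BWB
W.W.

Derivation:
Move 1: B@(2,1) -> caps B=0 W=0
Move 2: W@(3,0) -> caps B=0 W=0
Move 3: B@(1,1) -> caps B=0 W=0
Move 4: W@(1,3) -> caps B=0 W=0
Move 5: B@(0,1) -> caps B=0 W=0
Move 6: W@(3,2) -> caps B=0 W=0
Move 7: B@(0,0) -> caps B=0 W=0
Move 8: W@(2,2) -> caps B=0 W=0
Move 9: B@(0,3) -> caps B=0 W=0
Move 10: W@(0,2) -> caps B=0 W=1
Move 11: B@(2,3) -> caps B=0 W=1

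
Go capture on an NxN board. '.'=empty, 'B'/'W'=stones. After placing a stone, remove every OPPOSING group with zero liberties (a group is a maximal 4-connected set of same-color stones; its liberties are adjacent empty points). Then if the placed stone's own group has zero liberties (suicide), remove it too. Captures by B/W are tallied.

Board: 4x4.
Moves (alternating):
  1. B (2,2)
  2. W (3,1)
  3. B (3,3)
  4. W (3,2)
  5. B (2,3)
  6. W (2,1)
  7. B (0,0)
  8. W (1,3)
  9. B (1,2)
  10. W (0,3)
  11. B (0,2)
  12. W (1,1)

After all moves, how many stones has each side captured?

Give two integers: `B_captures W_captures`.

Move 1: B@(2,2) -> caps B=0 W=0
Move 2: W@(3,1) -> caps B=0 W=0
Move 3: B@(3,3) -> caps B=0 W=0
Move 4: W@(3,2) -> caps B=0 W=0
Move 5: B@(2,3) -> caps B=0 W=0
Move 6: W@(2,1) -> caps B=0 W=0
Move 7: B@(0,0) -> caps B=0 W=0
Move 8: W@(1,3) -> caps B=0 W=0
Move 9: B@(1,2) -> caps B=0 W=0
Move 10: W@(0,3) -> caps B=0 W=0
Move 11: B@(0,2) -> caps B=2 W=0
Move 12: W@(1,1) -> caps B=2 W=0

Answer: 2 0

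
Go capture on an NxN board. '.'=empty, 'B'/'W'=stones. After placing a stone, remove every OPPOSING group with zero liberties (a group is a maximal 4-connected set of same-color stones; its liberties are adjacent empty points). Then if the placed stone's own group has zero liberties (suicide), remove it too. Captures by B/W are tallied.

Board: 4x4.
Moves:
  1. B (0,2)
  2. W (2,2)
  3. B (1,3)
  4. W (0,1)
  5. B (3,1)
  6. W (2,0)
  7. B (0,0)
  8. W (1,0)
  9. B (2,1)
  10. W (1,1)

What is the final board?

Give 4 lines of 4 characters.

Answer: .WB.
WW.B
WBW.
.B..

Derivation:
Move 1: B@(0,2) -> caps B=0 W=0
Move 2: W@(2,2) -> caps B=0 W=0
Move 3: B@(1,3) -> caps B=0 W=0
Move 4: W@(0,1) -> caps B=0 W=0
Move 5: B@(3,1) -> caps B=0 W=0
Move 6: W@(2,0) -> caps B=0 W=0
Move 7: B@(0,0) -> caps B=0 W=0
Move 8: W@(1,0) -> caps B=0 W=1
Move 9: B@(2,1) -> caps B=0 W=1
Move 10: W@(1,1) -> caps B=0 W=1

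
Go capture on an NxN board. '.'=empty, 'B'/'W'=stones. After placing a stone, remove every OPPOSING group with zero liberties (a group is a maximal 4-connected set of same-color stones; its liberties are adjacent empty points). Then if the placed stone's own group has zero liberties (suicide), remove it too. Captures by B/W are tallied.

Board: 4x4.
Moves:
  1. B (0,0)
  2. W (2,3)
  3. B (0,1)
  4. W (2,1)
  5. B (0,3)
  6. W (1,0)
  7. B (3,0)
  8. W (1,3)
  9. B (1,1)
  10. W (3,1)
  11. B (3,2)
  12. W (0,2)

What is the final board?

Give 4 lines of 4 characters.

Move 1: B@(0,0) -> caps B=0 W=0
Move 2: W@(2,3) -> caps B=0 W=0
Move 3: B@(0,1) -> caps B=0 W=0
Move 4: W@(2,1) -> caps B=0 W=0
Move 5: B@(0,3) -> caps B=0 W=0
Move 6: W@(1,0) -> caps B=0 W=0
Move 7: B@(3,0) -> caps B=0 W=0
Move 8: W@(1,3) -> caps B=0 W=0
Move 9: B@(1,1) -> caps B=0 W=0
Move 10: W@(3,1) -> caps B=0 W=0
Move 11: B@(3,2) -> caps B=0 W=0
Move 12: W@(0,2) -> caps B=0 W=1

Answer: BBW.
WB.W
.W.W
BWB.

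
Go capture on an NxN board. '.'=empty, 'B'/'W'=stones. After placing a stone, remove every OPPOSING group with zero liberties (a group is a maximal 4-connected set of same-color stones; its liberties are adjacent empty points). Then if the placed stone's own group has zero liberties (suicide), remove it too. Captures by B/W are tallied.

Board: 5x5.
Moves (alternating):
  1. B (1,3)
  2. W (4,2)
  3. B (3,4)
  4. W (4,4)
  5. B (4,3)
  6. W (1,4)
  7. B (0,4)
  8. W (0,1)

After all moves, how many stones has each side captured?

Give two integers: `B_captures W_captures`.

Move 1: B@(1,3) -> caps B=0 W=0
Move 2: W@(4,2) -> caps B=0 W=0
Move 3: B@(3,4) -> caps B=0 W=0
Move 4: W@(4,4) -> caps B=0 W=0
Move 5: B@(4,3) -> caps B=1 W=0
Move 6: W@(1,4) -> caps B=1 W=0
Move 7: B@(0,4) -> caps B=1 W=0
Move 8: W@(0,1) -> caps B=1 W=0

Answer: 1 0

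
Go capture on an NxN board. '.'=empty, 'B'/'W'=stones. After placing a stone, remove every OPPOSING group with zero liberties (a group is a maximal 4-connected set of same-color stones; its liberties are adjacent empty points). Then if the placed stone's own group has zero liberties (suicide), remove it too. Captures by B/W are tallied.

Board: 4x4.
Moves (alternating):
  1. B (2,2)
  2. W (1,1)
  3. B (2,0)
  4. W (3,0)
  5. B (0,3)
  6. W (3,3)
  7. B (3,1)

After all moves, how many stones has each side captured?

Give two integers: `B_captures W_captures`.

Move 1: B@(2,2) -> caps B=0 W=0
Move 2: W@(1,1) -> caps B=0 W=0
Move 3: B@(2,0) -> caps B=0 W=0
Move 4: W@(3,0) -> caps B=0 W=0
Move 5: B@(0,3) -> caps B=0 W=0
Move 6: W@(3,3) -> caps B=0 W=0
Move 7: B@(3,1) -> caps B=1 W=0

Answer: 1 0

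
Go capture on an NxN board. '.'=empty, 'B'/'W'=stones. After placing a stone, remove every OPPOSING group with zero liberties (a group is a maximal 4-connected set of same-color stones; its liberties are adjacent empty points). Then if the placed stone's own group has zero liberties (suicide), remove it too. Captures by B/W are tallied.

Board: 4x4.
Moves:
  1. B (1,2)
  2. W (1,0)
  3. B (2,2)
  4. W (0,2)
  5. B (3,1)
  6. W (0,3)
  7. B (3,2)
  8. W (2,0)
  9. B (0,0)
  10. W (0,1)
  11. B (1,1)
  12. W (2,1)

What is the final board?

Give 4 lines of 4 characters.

Answer: .WWW
WBB.
WWB.
.BB.

Derivation:
Move 1: B@(1,2) -> caps B=0 W=0
Move 2: W@(1,0) -> caps B=0 W=0
Move 3: B@(2,2) -> caps B=0 W=0
Move 4: W@(0,2) -> caps B=0 W=0
Move 5: B@(3,1) -> caps B=0 W=0
Move 6: W@(0,3) -> caps B=0 W=0
Move 7: B@(3,2) -> caps B=0 W=0
Move 8: W@(2,0) -> caps B=0 W=0
Move 9: B@(0,0) -> caps B=0 W=0
Move 10: W@(0,1) -> caps B=0 W=1
Move 11: B@(1,1) -> caps B=0 W=1
Move 12: W@(2,1) -> caps B=0 W=1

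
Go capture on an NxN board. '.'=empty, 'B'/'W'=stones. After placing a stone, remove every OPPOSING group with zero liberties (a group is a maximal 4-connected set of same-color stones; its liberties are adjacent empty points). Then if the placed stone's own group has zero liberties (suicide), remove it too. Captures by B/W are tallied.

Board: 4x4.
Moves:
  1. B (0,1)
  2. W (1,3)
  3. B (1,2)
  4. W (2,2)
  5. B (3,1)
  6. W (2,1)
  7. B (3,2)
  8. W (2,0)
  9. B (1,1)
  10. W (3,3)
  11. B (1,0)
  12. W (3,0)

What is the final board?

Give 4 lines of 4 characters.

Move 1: B@(0,1) -> caps B=0 W=0
Move 2: W@(1,3) -> caps B=0 W=0
Move 3: B@(1,2) -> caps B=0 W=0
Move 4: W@(2,2) -> caps B=0 W=0
Move 5: B@(3,1) -> caps B=0 W=0
Move 6: W@(2,1) -> caps B=0 W=0
Move 7: B@(3,2) -> caps B=0 W=0
Move 8: W@(2,0) -> caps B=0 W=0
Move 9: B@(1,1) -> caps B=0 W=0
Move 10: W@(3,3) -> caps B=0 W=0
Move 11: B@(1,0) -> caps B=0 W=0
Move 12: W@(3,0) -> caps B=0 W=2

Answer: .B..
BBBW
WWW.
W..W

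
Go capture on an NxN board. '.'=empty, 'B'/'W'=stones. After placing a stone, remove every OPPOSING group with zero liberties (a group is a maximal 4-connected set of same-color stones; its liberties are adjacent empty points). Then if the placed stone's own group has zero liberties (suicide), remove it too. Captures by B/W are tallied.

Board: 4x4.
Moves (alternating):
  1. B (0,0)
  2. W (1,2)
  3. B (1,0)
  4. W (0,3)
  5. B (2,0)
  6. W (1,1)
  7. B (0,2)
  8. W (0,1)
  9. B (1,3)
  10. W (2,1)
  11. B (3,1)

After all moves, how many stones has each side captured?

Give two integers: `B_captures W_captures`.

Move 1: B@(0,0) -> caps B=0 W=0
Move 2: W@(1,2) -> caps B=0 W=0
Move 3: B@(1,0) -> caps B=0 W=0
Move 4: W@(0,3) -> caps B=0 W=0
Move 5: B@(2,0) -> caps B=0 W=0
Move 6: W@(1,1) -> caps B=0 W=0
Move 7: B@(0,2) -> caps B=0 W=0
Move 8: W@(0,1) -> caps B=0 W=1
Move 9: B@(1,3) -> caps B=0 W=1
Move 10: W@(2,1) -> caps B=0 W=1
Move 11: B@(3,1) -> caps B=0 W=1

Answer: 0 1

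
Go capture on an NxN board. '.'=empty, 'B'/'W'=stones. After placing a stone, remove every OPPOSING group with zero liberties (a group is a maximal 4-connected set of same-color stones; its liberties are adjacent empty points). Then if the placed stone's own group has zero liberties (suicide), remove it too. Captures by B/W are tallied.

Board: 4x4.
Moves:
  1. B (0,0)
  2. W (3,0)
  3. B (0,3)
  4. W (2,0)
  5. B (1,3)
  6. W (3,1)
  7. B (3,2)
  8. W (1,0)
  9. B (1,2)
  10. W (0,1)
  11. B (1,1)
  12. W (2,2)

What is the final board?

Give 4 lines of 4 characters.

Answer: .W.B
WBBB
W.W.
WWB.

Derivation:
Move 1: B@(0,0) -> caps B=0 W=0
Move 2: W@(3,0) -> caps B=0 W=0
Move 3: B@(0,3) -> caps B=0 W=0
Move 4: W@(2,0) -> caps B=0 W=0
Move 5: B@(1,3) -> caps B=0 W=0
Move 6: W@(3,1) -> caps B=0 W=0
Move 7: B@(3,2) -> caps B=0 W=0
Move 8: W@(1,0) -> caps B=0 W=0
Move 9: B@(1,2) -> caps B=0 W=0
Move 10: W@(0,1) -> caps B=0 W=1
Move 11: B@(1,1) -> caps B=0 W=1
Move 12: W@(2,2) -> caps B=0 W=1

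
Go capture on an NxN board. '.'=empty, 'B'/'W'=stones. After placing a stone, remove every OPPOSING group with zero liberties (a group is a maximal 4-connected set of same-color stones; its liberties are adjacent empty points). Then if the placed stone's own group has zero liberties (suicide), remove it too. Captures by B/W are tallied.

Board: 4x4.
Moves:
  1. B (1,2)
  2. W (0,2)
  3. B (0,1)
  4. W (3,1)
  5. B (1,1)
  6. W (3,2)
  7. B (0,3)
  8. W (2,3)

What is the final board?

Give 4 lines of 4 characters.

Answer: .B.B
.BB.
...W
.WW.

Derivation:
Move 1: B@(1,2) -> caps B=0 W=0
Move 2: W@(0,2) -> caps B=0 W=0
Move 3: B@(0,1) -> caps B=0 W=0
Move 4: W@(3,1) -> caps B=0 W=0
Move 5: B@(1,1) -> caps B=0 W=0
Move 6: W@(3,2) -> caps B=0 W=0
Move 7: B@(0,3) -> caps B=1 W=0
Move 8: W@(2,3) -> caps B=1 W=0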